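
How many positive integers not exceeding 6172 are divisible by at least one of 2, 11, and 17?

3532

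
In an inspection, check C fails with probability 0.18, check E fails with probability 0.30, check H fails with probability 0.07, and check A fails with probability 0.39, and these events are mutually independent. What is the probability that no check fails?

0.3256302

P(none) = (1 − 0.18) × (1 − 0.30) × (1 − 0.07) × (1 − 0.39) = 0.82 × 0.70 × 0.93 × 0.61 = 0.3256302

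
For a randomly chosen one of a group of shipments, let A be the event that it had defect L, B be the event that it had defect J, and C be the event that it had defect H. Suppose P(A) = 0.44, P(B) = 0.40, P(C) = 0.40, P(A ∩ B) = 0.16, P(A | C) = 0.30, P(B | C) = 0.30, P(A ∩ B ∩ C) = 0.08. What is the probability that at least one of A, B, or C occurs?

P(A ∩ C) = P(C)·P(A|C) = 0.40 × 0.30 = 0.12
P(B ∩ C) = P(C)·P(B|C) = 0.40 × 0.30 = 0.12
Apply inclusion-exclusion:
P(A ∪ B ∪ C) = 0.44 + 0.40 + 0.40 − 0.16 − 0.12 − 0.12 + 0.08 = 0.92

0.92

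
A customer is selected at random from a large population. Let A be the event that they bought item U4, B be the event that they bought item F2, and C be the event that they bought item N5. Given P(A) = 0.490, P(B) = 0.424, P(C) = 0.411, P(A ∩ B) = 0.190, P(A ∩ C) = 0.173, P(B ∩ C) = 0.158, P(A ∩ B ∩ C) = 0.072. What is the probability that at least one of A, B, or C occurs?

P(A ∪ B ∪ C) = 0.490 + 0.424 + 0.411 − 0.190 − 0.173 − 0.158 + 0.072 = 0.876

0.876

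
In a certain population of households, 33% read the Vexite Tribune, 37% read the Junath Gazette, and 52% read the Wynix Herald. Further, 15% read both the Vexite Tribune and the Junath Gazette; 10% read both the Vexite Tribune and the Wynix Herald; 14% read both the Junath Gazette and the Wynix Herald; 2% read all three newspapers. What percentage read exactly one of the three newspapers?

50%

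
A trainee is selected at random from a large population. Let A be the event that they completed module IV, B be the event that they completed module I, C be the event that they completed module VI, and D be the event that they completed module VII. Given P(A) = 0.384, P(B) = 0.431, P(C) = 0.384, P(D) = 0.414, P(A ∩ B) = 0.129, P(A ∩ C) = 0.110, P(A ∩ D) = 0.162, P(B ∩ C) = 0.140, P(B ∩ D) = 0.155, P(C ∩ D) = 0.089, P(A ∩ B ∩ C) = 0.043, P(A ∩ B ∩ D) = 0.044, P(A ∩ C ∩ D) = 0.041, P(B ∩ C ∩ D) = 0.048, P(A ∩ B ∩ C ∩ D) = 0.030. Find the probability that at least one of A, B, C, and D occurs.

0.974

P(A ∪ B ∪ C ∪ D) = 0.384 + 0.431 + 0.384 + 0.414 − 0.129 − 0.110 − 0.162 − 0.140 − 0.155 − 0.089 + 0.043 + 0.044 + 0.041 + 0.048 − 0.030 = 0.974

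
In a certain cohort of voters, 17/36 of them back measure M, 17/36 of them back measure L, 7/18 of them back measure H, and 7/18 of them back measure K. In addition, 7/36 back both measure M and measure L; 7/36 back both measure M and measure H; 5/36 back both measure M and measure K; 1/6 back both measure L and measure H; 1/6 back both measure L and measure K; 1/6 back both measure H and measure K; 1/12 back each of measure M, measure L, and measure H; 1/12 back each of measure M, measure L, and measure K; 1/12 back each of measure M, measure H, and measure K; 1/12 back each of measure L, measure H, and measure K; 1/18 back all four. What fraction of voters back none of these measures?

1/36

P(union) = 17/36 + 17/36 + 7/18 + 7/18 − 7/36 − 7/36 − 5/36 − 1/6 − 1/6 − 1/6 + 1/12 + 1/12 + 1/12 + 1/12 − 1/18 = 35/36
P(none) = 1 − 35/36 = 1/36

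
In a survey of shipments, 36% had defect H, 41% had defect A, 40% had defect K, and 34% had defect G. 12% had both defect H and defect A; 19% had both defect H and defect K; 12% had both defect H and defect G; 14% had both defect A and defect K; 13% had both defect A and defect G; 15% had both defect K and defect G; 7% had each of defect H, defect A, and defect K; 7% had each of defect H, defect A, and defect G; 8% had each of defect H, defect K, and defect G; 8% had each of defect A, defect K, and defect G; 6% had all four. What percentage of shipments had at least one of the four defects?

90%

By inclusion-exclusion,
P(at least one) = 36 + 41 + 40 + 34 − 12 − 19 − 12 − 14 − 13 − 15 + 7 + 7 + 8 + 8 − 6 = 90%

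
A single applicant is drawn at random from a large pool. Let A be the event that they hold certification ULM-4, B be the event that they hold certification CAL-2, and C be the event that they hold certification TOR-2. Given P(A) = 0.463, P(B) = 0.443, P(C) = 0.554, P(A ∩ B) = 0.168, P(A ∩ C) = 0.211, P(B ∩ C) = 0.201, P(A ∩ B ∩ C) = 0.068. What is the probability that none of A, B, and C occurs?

0.052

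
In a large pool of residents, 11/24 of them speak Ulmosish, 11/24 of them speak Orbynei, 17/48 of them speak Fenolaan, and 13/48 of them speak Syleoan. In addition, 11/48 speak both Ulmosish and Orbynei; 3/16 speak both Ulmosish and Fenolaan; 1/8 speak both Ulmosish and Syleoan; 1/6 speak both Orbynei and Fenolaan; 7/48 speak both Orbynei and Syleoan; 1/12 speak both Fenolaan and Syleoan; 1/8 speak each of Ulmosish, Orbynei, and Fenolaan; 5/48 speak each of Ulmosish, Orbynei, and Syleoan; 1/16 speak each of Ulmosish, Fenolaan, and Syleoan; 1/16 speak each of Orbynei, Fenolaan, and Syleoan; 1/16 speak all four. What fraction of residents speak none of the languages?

P(union) = 11/24 + 11/24 + 17/48 + 13/48 − 11/48 − 3/16 − 1/8 − 1/6 − 7/48 − 1/12 + 1/8 + 5/48 + 1/16 + 1/16 − 1/16 = 43/48
P(none) = 1 − 43/48 = 5/48

5/48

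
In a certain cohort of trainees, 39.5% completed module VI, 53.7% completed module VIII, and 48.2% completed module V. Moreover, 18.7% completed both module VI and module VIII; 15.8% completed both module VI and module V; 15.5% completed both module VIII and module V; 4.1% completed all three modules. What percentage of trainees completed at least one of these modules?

Using inclusion–exclusion:
P(≥1) = 39.5 + 53.7 + 48.2 − 18.7 − 15.8 − 15.5 + 4.1 = 95.5%

95.5%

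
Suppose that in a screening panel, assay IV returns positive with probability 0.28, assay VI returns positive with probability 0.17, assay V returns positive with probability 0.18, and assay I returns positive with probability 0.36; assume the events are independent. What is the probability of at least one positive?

0.68637952

Since the events are independent, P(none) is the product of the individual non-occurrence probabilities.
P(none) = (1 − 0.28) × (1 − 0.17) × (1 − 0.18) × (1 − 0.36) = 0.72 × 0.83 × 0.82 × 0.64 = 0.31362048
P(at least one) = 1 − 0.31362048 = 0.68637952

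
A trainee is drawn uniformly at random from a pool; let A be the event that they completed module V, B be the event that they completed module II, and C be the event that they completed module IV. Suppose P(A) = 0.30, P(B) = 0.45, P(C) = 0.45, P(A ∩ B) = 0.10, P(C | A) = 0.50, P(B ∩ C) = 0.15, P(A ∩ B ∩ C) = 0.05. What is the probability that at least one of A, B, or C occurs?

0.85

P(A ∩ C) = P(A)·P(C|A) = 0.30 × 0.50 = 0.15
P(A ∪ B ∪ C) = 0.30 + 0.45 + 0.45 − 0.10 − 0.15 − 0.15 + 0.05 = 0.85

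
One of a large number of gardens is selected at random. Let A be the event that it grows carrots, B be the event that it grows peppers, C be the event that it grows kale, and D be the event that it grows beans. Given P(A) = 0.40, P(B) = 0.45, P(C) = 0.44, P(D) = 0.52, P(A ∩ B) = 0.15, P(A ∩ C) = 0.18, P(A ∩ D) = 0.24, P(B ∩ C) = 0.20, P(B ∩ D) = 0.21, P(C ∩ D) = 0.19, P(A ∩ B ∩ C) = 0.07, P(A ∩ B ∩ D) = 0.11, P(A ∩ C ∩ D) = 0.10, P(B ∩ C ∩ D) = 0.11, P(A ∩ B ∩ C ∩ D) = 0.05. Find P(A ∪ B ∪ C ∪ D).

0.98

By inclusion-exclusion,
P(A ∪ B ∪ C ∪ D) = 0.40 + 0.45 + 0.44 + 0.52 − 0.15 − 0.18 − 0.24 − 0.20 − 0.21 − 0.19 + 0.07 + 0.11 + 0.10 + 0.11 − 0.05 = 0.98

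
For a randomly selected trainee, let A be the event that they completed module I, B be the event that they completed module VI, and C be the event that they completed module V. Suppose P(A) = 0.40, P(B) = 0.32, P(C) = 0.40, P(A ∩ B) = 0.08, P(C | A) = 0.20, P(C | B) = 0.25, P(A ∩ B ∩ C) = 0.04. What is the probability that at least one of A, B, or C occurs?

P(A ∩ C) = P(A)·P(C|A) = 0.40 × 0.20 = 0.08
P(B ∩ C) = P(B)·P(C|B) = 0.32 × 0.25 = 0.08
Inclusion–exclusion gives
P(A ∪ B ∪ C) = 0.40 + 0.32 + 0.40 − 0.08 − 0.08 − 0.08 + 0.04 = 0.92

0.92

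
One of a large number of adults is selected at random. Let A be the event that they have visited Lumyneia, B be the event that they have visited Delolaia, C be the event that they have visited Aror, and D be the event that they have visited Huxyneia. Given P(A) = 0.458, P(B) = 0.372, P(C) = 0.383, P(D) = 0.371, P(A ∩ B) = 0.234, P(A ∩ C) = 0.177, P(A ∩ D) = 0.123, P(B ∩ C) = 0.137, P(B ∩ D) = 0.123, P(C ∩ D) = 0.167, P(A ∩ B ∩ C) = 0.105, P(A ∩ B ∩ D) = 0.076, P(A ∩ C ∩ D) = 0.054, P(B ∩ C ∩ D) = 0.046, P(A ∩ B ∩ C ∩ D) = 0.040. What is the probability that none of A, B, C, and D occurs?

Inclusion–exclusion gives
P(A ∪ B ∪ C ∪ D) = 0.458 + 0.372 + 0.383 + 0.371 − 0.234 − 0.177 − 0.123 − 0.137 − 0.123 − 0.167 + 0.105 + 0.076 + 0.054 + 0.046 − 0.040 = 0.864
P(none) = 1 − 0.864 = 0.136

0.136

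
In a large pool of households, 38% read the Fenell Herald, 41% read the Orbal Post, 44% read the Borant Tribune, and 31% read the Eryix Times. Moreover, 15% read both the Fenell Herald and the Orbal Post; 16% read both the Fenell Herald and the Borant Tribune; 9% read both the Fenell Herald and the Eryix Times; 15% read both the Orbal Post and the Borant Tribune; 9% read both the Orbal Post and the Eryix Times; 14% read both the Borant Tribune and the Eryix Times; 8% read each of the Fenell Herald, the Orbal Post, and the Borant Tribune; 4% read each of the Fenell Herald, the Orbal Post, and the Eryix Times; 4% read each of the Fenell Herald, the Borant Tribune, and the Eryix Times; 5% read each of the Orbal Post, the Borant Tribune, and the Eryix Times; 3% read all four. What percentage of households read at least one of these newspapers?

94%

Using inclusion–exclusion:
P(≥1) = 38 + 41 + 44 + 31 − 15 − 16 − 9 − 15 − 9 − 14 + 8 + 4 + 4 + 5 − 3 = 94%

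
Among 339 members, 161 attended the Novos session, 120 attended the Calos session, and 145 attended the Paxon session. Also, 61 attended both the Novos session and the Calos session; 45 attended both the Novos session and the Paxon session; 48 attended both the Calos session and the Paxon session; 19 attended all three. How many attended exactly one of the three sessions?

175

N(exactly one) = 161 + 120 + 145 − 2·61 − 2·45 − 2·48 + 3·19 = 175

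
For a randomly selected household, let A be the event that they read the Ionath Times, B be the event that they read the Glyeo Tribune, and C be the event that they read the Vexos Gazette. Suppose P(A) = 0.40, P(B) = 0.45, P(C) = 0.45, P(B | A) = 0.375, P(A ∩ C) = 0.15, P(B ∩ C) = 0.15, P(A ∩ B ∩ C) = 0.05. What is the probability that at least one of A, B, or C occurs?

P(A ∩ B) = P(A)·P(B|A) = 0.40 × 0.375 = 0.15
Using inclusion–exclusion:
P(A ∪ B ∪ C) = 0.40 + 0.45 + 0.45 − 0.15 − 0.15 − 0.15 + 0.05 = 0.90

0.90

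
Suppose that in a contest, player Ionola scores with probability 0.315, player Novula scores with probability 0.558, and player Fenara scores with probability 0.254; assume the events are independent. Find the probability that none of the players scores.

P(none) = (1 − 0.315) × (1 − 0.558) × (1 − 0.254) = 0.685 × 0.442 × 0.746 = 0.22586642

0.22586642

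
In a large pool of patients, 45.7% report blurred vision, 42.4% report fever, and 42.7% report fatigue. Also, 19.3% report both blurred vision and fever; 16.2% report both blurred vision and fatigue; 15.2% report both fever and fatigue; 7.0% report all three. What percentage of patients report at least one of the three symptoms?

87.1%

P(union) = 45.7 + 42.4 + 42.7 − 19.3 − 16.2 − 15.2 + 7.0 = 87.1%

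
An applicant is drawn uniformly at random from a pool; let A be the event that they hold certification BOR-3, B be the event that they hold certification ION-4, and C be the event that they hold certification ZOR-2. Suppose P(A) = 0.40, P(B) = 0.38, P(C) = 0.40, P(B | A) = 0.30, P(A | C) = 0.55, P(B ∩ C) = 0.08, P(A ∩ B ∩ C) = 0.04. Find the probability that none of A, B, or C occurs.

P(A ∩ B) = P(A)·P(B|A) = 0.40 × 0.30 = 0.12
P(A ∩ C) = P(C)·P(A|C) = 0.40 × 0.55 = 0.22
By inclusion-exclusion,
P(A ∪ B ∪ C) = 0.40 + 0.38 + 0.40 − 0.12 − 0.22 − 0.08 + 0.04 = 0.80
P(none) = 1 − 0.80 = 0.20

0.20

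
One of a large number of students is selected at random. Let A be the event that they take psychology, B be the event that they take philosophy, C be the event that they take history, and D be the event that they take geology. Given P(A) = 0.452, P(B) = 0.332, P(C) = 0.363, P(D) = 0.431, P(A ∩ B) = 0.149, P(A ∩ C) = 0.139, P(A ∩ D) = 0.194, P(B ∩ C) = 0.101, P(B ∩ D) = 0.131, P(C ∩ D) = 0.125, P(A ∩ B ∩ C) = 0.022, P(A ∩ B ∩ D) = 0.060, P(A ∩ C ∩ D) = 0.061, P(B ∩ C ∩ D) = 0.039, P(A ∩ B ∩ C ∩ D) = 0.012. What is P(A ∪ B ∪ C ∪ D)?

0.909

P(A ∪ B ∪ C ∪ D) = 0.452 + 0.332 + 0.363 + 0.431 − 0.149 − 0.139 − 0.194 − 0.101 − 0.131 − 0.125 + 0.022 + 0.060 + 0.061 + 0.039 − 0.012 = 0.909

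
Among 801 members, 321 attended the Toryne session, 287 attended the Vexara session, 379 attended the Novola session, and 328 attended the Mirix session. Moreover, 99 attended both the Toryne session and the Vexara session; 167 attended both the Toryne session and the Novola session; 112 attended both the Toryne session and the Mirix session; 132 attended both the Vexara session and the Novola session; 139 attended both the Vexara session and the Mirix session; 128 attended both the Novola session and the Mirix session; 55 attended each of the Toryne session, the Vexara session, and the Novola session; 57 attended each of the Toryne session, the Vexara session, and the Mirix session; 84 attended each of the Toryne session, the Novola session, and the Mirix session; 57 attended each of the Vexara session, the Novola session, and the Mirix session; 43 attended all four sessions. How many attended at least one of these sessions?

Inclusion–exclusion gives
|at least one| = 321 + 287 + 379 + 328 − 99 − 167 − 112 − 132 − 139 − 128 + 55 + 57 + 84 + 57 − 43 = 748

748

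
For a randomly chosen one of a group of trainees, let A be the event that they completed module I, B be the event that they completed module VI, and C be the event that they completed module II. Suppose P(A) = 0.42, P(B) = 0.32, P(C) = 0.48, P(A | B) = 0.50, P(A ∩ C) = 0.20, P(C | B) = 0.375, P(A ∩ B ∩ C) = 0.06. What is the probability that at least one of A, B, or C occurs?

0.80

P(A ∩ B) = P(B)·P(A|B) = 0.32 × 0.50 = 0.16
P(B ∩ C) = P(B)·P(C|B) = 0.32 × 0.375 = 0.12
By inclusion-exclusion,
P(A ∪ B ∪ C) = 0.42 + 0.32 + 0.48 − 0.16 − 0.20 − 0.12 + 0.06 = 0.80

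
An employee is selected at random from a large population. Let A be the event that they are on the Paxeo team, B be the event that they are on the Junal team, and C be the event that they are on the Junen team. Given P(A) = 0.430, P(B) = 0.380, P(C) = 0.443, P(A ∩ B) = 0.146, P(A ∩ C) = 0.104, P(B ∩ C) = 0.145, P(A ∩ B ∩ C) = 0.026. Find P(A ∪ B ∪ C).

0.884

P(A ∪ B ∪ C) = 0.430 + 0.380 + 0.443 − 0.146 − 0.104 − 0.145 + 0.026 = 0.884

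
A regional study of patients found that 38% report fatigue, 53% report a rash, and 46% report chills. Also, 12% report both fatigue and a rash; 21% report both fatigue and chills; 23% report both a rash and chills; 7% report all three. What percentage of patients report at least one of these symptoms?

Inclusion–exclusion gives
P(at least one) = 38 + 53 + 46 − 12 − 21 − 23 + 7 = 88%

88%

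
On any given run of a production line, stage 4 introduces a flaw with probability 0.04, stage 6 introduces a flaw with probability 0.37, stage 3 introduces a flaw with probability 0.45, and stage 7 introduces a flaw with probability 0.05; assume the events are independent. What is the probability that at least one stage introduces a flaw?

0.683992

P(none) = (1 − 0.04) × (1 − 0.37) × (1 − 0.45) × (1 − 0.05) = 0.96 × 0.63 × 0.55 × 0.95 = 0.316008
P(at least one) = 1 − 0.316008 = 0.683992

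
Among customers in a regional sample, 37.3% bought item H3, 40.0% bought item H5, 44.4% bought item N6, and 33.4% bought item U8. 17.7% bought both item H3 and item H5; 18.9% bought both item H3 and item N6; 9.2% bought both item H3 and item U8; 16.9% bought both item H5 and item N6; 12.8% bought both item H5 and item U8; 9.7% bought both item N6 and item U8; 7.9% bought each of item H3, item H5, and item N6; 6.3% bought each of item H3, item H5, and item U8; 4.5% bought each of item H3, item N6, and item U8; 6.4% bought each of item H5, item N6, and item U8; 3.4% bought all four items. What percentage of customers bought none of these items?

By inclusion–exclusion:
P(≥1) = 37.3 + 40.0 + 44.4 + 33.4 − 17.7 − 18.9 − 9.2 − 16.9 − 12.8 − 9.7 + 7.9 + 6.3 + 4.5 + 6.4 − 3.4 = 91.6%
P(none) = 100% − 91.6% = 8.4%

8.4%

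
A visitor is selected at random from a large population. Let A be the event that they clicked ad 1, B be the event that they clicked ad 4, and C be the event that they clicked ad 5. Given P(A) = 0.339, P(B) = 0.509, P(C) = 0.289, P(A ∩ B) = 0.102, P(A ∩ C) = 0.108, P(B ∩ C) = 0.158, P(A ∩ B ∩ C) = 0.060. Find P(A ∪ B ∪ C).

Using inclusion–exclusion:
P(A ∪ B ∪ C) = 0.339 + 0.509 + 0.289 − 0.102 − 0.108 − 0.158 + 0.060 = 0.829

0.829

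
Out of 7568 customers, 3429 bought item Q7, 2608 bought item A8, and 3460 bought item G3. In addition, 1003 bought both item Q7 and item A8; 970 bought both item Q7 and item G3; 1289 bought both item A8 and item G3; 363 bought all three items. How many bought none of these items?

|union| = 3429 + 2608 + 3460 − 1003 − 970 − 1289 + 363 = 6598
None: 7568 − 6598 = 970

970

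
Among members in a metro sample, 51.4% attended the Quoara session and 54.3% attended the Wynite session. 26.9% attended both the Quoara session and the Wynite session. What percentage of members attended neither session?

21.2%

P(at least one) = 51.4 + 54.3 − 26.9 = 78.8%
P(none) = 100% − 78.8% = 21.2%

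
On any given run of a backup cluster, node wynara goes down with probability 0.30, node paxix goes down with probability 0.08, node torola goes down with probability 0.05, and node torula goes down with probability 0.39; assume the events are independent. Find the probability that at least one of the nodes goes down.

0.626802

P(none) = (1 − 0.30) × (1 − 0.08) × (1 − 0.05) × (1 − 0.39) = 0.70 × 0.92 × 0.95 × 0.61 = 0.373198
P(at least one) = 1 − 0.373198 = 0.626802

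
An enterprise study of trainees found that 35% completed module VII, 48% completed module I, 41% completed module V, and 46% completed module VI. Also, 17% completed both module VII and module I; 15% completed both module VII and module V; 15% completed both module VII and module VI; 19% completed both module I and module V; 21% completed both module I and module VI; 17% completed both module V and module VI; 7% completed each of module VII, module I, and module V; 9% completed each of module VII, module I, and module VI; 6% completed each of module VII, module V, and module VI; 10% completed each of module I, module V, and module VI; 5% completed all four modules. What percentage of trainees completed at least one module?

93%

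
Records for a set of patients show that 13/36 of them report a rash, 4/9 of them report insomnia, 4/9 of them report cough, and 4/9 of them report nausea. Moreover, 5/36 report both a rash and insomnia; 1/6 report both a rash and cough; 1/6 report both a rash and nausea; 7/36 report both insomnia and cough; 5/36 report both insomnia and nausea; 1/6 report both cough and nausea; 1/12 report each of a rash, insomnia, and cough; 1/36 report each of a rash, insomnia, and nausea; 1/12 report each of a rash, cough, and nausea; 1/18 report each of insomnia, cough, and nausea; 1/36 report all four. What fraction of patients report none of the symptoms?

Inclusion–exclusion gives
P(at least one) = 13/36 + 4/9 + 4/9 + 4/9 − 5/36 − 1/6 − 1/6 − 7/36 − 5/36 − 1/6 + 1/12 + 1/36 + 1/12 + 1/18 − 1/36 = 17/18
P(none) = 1 − 17/18 = 1/18

1/18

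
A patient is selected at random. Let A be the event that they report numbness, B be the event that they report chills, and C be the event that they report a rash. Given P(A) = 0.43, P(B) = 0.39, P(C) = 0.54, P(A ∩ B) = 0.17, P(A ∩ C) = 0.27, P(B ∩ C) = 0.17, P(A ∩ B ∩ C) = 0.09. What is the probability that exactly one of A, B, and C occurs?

0.41

Using the inclusion–exclusion count for exactly one event:
P(exactly one) = 0.43 + 0.39 + 0.54 − 2·0.17 − 2·0.27 − 2·0.17 + 3·0.09 = 0.41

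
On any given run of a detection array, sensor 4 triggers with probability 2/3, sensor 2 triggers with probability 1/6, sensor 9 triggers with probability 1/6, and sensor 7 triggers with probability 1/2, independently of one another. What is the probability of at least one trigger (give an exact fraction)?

Since the events are independent, P(none) is the product of the individual non-occurrence probabilities.
P(none) = (1 − 2/3) × (1 − 1/6) × (1 − 1/6) × (1 − 1/2) = 1/3 × 5/6 × 5/6 × 1/2 = 25/216
P(at least one) = 1 − 25/216 = 191/216

191/216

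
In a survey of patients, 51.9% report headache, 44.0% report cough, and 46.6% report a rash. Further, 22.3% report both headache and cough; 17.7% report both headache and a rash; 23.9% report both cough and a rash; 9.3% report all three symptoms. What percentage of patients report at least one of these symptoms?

Using inclusion–exclusion:
P(at least one) = 51.9 + 44.0 + 46.6 − 22.3 − 17.7 − 23.9 + 9.3 = 87.9%

87.9%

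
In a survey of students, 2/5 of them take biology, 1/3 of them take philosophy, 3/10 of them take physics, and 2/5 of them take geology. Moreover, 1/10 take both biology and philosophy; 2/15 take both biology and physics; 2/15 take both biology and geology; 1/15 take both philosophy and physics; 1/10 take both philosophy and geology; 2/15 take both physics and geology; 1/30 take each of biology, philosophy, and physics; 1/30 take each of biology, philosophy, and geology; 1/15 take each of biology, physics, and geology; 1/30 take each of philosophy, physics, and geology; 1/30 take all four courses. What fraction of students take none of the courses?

Using inclusion–exclusion:
P(union) = 2/5 + 1/3 + 3/10 + 2/5 − 1/10 − 2/15 − 2/15 − 1/15 − 1/10 − 2/15 + 1/30 + 1/30 + 1/15 + 1/30 − 1/30 = 9/10
P(none) = 1 − 9/10 = 1/10

1/10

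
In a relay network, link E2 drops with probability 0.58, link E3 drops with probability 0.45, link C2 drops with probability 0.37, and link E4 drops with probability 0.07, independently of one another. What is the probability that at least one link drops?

P(none) = (1 − 0.58) × (1 − 0.45) × (1 − 0.37) × (1 − 0.07) = 0.42 × 0.55 × 0.63 × 0.93 = 0.1353429
P(at least one) = 1 − 0.1353429 = 0.8646571

0.8646571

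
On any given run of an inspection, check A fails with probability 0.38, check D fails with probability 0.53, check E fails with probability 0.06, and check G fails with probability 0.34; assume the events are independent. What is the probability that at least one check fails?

P(none) = (1 − 0.38) × (1 − 0.53) × (1 − 0.06) × (1 − 0.34) = 0.62 × 0.47 × 0.94 × 0.66 = 0.18078456
P(at least one) = 1 − 0.18078456 = 0.81921544

0.81921544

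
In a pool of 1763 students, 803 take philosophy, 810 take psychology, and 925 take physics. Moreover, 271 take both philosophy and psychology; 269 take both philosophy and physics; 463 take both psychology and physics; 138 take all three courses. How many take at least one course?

1673

|at least one| = 803 + 810 + 925 − 271 − 269 − 463 + 138 = 1673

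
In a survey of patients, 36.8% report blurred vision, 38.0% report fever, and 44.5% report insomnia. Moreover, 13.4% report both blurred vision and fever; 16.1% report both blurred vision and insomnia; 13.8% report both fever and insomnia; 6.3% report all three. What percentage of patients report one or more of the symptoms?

82.3%

By inclusion-exclusion,
P(≥1) = 36.8 + 38.0 + 44.5 − 13.4 − 16.1 − 13.8 + 6.3 = 82.3%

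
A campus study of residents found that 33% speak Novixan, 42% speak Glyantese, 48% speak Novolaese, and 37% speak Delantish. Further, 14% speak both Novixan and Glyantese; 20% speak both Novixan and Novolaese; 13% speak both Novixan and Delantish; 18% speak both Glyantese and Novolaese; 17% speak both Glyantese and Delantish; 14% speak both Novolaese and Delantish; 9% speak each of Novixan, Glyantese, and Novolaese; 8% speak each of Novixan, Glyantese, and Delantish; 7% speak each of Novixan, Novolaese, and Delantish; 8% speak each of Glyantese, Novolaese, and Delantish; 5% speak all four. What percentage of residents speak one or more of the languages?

91%

Inclusion–exclusion gives
P(union) = 33 + 42 + 48 + 37 − 14 − 20 − 13 − 18 − 17 − 14 + 9 + 8 + 7 + 8 − 5 = 91%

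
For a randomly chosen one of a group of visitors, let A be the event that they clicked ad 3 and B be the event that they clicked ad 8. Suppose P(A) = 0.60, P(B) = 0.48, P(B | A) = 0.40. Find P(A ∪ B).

P(A ∩ B) = P(A)·P(B|A) = 0.60 × 0.40 = 0.24
P(A ∪ B) = 0.60 + 0.48 − 0.24 = 0.84

0.84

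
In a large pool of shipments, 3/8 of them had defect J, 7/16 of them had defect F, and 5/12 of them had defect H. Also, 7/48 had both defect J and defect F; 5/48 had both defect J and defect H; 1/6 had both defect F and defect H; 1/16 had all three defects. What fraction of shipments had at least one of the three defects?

Apply inclusion-exclusion:
P(union) = 3/8 + 7/16 + 5/12 − 7/48 − 5/48 − 1/6 + 1/16 = 7/8

7/8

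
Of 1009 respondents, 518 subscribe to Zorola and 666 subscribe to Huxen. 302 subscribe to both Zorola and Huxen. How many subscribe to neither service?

By inclusion–exclusion:
|at least one| = 518 + 666 − 302 = 882
None: 1009 − 882 = 127

127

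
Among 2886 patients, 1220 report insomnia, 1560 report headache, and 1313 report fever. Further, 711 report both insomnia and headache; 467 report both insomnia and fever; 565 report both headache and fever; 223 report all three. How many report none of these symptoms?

Apply inclusion-exclusion:
|union| = 1220 + 1560 + 1313 − 711 − 467 − 565 + 223 = 2573
None: 2886 − 2573 = 313

313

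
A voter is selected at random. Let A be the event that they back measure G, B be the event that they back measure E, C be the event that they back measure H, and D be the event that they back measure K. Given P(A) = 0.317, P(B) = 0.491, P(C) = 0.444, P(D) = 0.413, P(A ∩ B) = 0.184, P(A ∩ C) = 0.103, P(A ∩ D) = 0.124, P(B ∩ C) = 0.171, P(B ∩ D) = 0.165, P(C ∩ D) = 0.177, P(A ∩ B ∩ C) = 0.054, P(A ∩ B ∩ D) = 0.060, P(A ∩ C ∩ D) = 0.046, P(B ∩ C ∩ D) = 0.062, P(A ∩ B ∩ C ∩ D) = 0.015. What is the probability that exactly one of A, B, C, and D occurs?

0.423

By inclusion–exclusion (exactly-one form):
P(exactly one) = 0.317 + 0.491 + 0.444 + 0.413 − 2·0.184 − 2·0.103 − 2·0.124 − 2·0.171 − 2·0.165 − 2·0.177 + 3·0.054 + 3·0.060 + 3·0.046 + 3·0.062 − 4·0.015 = 0.423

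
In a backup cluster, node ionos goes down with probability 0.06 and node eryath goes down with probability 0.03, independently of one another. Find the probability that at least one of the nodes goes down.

P(none) = (1 − 0.06) × (1 − 0.03) = 0.94 × 0.97 = 0.9118
P(at least one) = 1 − 0.9118 = 0.0882

0.0882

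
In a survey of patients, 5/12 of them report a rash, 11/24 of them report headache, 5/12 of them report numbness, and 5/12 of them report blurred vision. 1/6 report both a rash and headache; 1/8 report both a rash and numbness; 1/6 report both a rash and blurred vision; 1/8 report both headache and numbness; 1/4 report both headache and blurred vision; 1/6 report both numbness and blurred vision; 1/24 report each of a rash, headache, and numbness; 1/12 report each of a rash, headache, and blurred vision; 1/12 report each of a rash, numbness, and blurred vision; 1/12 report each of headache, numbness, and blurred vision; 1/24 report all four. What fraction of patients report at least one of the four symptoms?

P(at least one) = 5/12 + 11/24 + 5/12 + 5/12 − 1/6 − 1/8 − 1/6 − 1/8 − 1/4 − 1/6 + 1/24 + 1/12 + 1/12 + 1/12 − 1/24 = 23/24

23/24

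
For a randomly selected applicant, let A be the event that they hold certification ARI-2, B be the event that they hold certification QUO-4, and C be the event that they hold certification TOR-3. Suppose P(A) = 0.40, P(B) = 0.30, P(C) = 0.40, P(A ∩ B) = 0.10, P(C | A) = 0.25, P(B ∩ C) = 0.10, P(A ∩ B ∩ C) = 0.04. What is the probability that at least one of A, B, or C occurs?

0.84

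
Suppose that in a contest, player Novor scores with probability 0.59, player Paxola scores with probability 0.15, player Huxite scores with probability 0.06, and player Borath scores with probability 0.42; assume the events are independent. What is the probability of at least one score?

Since the events are independent, P(none) is the product of the individual non-occurrence probabilities.
P(none) = (1 − 0.59) × (1 − 0.15) × (1 − 0.06) × (1 − 0.42) = 0.41 × 0.85 × 0.94 × 0.58 = 0.1900022
P(at least one) = 1 − 0.1900022 = 0.8099978

0.8099978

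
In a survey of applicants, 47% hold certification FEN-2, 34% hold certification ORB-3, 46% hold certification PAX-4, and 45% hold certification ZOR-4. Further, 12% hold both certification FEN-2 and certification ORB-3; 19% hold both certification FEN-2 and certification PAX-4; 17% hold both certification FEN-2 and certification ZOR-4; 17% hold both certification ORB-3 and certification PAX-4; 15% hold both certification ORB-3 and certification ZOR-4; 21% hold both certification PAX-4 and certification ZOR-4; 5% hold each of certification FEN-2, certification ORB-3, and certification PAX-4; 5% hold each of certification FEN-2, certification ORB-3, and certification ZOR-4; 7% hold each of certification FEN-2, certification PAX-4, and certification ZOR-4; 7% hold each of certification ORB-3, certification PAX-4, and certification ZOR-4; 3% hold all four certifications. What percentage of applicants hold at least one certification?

92%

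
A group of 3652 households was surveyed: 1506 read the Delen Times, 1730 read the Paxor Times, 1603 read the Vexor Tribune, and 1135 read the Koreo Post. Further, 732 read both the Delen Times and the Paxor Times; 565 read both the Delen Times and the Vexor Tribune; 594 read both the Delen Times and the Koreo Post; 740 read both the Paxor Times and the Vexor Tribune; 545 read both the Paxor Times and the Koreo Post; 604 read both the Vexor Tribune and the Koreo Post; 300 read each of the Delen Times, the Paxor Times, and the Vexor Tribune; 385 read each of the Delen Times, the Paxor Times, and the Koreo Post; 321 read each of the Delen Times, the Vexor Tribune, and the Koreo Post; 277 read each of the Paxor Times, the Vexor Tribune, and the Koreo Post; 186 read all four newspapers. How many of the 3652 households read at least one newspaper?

Inclusion–exclusion gives
N(≥1) = 1506 + 1730 + 1603 + 1135 − 732 − 565 − 594 − 740 − 545 − 604 + 300 + 385 + 321 + 277 − 186 = 3291

3291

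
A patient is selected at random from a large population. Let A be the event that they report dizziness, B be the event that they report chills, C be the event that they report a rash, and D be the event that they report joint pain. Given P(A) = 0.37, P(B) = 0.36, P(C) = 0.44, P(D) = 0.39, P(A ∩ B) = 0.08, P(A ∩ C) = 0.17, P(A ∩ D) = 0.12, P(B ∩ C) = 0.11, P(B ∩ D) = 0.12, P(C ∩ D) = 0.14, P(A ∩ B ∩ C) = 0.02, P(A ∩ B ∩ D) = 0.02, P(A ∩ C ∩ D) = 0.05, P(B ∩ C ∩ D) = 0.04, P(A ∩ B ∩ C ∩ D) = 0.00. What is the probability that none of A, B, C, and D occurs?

Inclusion–exclusion gives
P(A ∪ B ∪ C ∪ D) = 0.37 + 0.36 + 0.44 + 0.39 − 0.08 − 0.17 − 0.12 − 0.11 − 0.12 − 0.14 + 0.02 + 0.02 + 0.05 + 0.04 − 0.00 = 0.95
P(none) = 1 − 0.95 = 0.05

0.05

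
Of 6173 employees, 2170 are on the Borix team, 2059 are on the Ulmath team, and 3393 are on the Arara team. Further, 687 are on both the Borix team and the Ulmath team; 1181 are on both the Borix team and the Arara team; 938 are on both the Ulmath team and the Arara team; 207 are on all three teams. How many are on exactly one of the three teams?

2631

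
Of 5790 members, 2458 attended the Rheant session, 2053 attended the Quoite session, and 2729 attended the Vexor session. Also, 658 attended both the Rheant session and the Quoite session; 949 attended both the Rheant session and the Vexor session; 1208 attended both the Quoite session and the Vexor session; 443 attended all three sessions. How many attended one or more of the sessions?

Apply inclusion-exclusion:
N(≥1) = 2458 + 2053 + 2729 − 658 − 949 − 1208 + 443 = 4868

4868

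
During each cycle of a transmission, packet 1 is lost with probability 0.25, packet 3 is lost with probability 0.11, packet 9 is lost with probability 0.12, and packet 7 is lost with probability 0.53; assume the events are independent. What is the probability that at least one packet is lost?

0.723922

P(none) = (1 − 0.25) × (1 − 0.11) × (1 − 0.12) × (1 − 0.53) = 0.75 × 0.89 × 0.88 × 0.47 = 0.276078
P(at least one) = 1 − 0.276078 = 0.723922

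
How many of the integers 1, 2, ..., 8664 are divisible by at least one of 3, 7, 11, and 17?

By inclusion–exclusion:
⌊8664/3⌋ + ⌊8664/7⌋ + ⌊8664/11⌋ + ⌊8664/17⌋ − ⌊8664/21⌋ − ⌊8664/33⌋ − ⌊8664/51⌋ − ⌊8664/77⌋ − ⌊8664/119⌋ − ⌊8664/187⌋ + ⌊8664/231⌋ + ⌊8664/357⌋ + ⌊8664/561⌋ + ⌊8664/1309⌋ − ⌊8664/3927⌋ = 2888 + 1237 + 787 + 509 − 412 − 262 − 169 − 112 − 72 − 46 + 37 + 24 + 15 + 6 − 2 = 4428

4428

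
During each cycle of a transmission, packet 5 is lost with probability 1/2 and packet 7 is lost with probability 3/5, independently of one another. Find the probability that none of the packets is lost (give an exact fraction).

1/5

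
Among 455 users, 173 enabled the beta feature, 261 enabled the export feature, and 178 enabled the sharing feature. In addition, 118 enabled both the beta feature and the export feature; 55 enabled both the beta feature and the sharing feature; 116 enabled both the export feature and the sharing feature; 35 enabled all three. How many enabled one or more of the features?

358

N(≥1) = 173 + 261 + 178 − 118 − 55 − 116 + 35 = 358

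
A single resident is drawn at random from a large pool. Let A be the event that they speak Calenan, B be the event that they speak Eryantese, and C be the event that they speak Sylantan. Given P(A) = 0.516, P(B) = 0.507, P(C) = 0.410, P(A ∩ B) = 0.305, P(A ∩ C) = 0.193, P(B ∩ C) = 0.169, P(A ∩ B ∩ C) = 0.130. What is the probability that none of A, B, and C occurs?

Using inclusion–exclusion:
P(A ∪ B ∪ C) = 0.516 + 0.507 + 0.410 − 0.305 − 0.193 − 0.169 + 0.130 = 0.896
P(none) = 1 − 0.896 = 0.104

0.104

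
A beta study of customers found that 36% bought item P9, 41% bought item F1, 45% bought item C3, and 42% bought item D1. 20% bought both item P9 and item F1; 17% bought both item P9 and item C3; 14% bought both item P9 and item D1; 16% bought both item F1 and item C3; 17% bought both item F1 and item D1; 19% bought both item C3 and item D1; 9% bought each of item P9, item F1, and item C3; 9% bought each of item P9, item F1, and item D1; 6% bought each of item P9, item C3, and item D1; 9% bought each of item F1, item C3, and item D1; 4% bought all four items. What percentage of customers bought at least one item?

90%

P(at least one) = 36 + 41 + 45 + 42 − 20 − 17 − 14 − 16 − 17 − 19 + 9 + 9 + 6 + 9 − 4 = 90%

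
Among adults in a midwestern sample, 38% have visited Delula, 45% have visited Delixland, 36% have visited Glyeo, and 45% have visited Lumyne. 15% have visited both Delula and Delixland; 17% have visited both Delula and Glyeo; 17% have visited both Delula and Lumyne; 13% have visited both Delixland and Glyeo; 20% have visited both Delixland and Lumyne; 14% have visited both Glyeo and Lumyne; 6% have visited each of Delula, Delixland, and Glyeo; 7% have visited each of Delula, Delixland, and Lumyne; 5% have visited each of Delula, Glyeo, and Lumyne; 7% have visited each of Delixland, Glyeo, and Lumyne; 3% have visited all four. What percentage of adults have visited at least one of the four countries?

P(at least one) = 38 + 45 + 36 + 45 − 15 − 17 − 17 − 13 − 20 − 14 + 6 + 7 + 5 + 7 − 3 = 90%

90%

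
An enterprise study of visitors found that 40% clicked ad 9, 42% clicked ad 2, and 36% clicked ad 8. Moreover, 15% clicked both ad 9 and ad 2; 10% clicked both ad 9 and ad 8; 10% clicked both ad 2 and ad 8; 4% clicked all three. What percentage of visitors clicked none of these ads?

13%

By inclusion-exclusion,
P(at least one) = 40 + 42 + 36 − 15 − 10 − 10 + 4 = 87%
P(none) = 100% − 87% = 13%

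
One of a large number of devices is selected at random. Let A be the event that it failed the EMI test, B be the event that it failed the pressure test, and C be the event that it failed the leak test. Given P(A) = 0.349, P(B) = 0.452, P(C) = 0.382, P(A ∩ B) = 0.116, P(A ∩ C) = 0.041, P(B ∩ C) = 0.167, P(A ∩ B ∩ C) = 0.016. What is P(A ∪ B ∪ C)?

By inclusion-exclusion,
P(A ∪ B ∪ C) = 0.349 + 0.452 + 0.382 − 0.116 − 0.041 − 0.167 + 0.016 = 0.875

0.875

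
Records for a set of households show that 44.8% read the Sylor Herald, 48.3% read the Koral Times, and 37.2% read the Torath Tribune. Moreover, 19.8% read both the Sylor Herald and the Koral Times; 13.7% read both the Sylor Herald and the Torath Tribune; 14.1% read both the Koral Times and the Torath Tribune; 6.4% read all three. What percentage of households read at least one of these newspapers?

P(≥1) = 44.8 + 48.3 + 37.2 − 19.8 − 13.7 − 14.1 + 6.4 = 89.1%

89.1%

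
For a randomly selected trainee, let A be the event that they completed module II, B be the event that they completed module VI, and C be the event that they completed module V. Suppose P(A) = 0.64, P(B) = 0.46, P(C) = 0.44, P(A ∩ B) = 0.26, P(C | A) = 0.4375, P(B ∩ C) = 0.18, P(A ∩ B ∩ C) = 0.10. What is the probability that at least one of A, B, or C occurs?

P(A ∩ C) = P(A)·P(C|A) = 0.64 × 0.4375 = 0.28
P(A ∪ B ∪ C) = 0.64 + 0.46 + 0.44 − 0.26 − 0.28 − 0.18 + 0.10 = 0.92

0.92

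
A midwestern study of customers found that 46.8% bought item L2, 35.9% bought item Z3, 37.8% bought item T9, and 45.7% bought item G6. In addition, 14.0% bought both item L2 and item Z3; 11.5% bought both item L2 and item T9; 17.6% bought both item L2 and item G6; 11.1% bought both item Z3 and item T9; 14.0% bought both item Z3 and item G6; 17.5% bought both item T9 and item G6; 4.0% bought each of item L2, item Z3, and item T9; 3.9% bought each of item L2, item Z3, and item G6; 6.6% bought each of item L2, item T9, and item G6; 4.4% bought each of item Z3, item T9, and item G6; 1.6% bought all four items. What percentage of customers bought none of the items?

P(union) = 46.8 + 35.9 + 37.8 + 45.7 − 14.0 − 11.5 − 17.6 − 11.1 − 14.0 − 17.5 + 4.0 + 3.9 + 6.6 + 4.4 − 1.6 = 97.8%
P(none) = 100% − 97.8% = 2.2%

2.2%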